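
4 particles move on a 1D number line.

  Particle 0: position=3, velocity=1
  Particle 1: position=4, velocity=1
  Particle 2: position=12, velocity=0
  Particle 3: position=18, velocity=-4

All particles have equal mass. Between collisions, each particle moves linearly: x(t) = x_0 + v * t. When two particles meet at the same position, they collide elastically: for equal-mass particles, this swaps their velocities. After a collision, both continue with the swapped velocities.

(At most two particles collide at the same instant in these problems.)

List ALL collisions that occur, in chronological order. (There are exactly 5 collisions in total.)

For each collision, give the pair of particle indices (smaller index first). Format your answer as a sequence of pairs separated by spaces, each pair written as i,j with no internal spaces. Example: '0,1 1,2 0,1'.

Answer: 2,3 1,2 0,1 2,3 1,2

Derivation:
Collision at t=3/2: particles 2 and 3 swap velocities; positions: p0=9/2 p1=11/2 p2=12 p3=12; velocities now: v0=1 v1=1 v2=-4 v3=0
Collision at t=14/5: particles 1 and 2 swap velocities; positions: p0=29/5 p1=34/5 p2=34/5 p3=12; velocities now: v0=1 v1=-4 v2=1 v3=0
Collision at t=3: particles 0 and 1 swap velocities; positions: p0=6 p1=6 p2=7 p3=12; velocities now: v0=-4 v1=1 v2=1 v3=0
Collision at t=8: particles 2 and 3 swap velocities; positions: p0=-14 p1=11 p2=12 p3=12; velocities now: v0=-4 v1=1 v2=0 v3=1
Collision at t=9: particles 1 and 2 swap velocities; positions: p0=-18 p1=12 p2=12 p3=13; velocities now: v0=-4 v1=0 v2=1 v3=1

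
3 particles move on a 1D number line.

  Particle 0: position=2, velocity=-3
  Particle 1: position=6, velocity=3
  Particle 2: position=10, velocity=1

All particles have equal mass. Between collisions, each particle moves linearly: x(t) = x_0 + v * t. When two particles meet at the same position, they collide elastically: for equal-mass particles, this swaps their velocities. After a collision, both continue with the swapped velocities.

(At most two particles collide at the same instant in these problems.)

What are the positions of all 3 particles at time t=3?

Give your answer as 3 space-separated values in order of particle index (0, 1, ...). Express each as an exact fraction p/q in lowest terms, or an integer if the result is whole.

Answer: -7 13 15

Derivation:
Collision at t=2: particles 1 and 2 swap velocities; positions: p0=-4 p1=12 p2=12; velocities now: v0=-3 v1=1 v2=3
Advance to t=3 (no further collisions before then); velocities: v0=-3 v1=1 v2=3; positions = -7 13 15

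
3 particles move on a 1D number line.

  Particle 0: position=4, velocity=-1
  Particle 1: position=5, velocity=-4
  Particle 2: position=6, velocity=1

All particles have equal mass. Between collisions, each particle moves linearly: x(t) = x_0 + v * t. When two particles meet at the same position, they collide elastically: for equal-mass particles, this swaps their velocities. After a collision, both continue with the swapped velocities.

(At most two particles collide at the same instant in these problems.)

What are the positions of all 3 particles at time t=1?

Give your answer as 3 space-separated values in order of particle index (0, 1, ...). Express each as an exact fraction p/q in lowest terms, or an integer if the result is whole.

Collision at t=1/3: particles 0 and 1 swap velocities; positions: p0=11/3 p1=11/3 p2=19/3; velocities now: v0=-4 v1=-1 v2=1
Advance to t=1 (no further collisions before then); velocities: v0=-4 v1=-1 v2=1; positions = 1 3 7

Answer: 1 3 7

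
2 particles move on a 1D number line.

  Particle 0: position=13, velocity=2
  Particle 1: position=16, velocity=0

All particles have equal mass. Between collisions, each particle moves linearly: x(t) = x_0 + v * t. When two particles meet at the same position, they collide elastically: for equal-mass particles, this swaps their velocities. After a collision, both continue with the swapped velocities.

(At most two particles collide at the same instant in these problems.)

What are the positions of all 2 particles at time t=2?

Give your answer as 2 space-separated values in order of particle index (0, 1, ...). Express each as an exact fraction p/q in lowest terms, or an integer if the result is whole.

Collision at t=3/2: particles 0 and 1 swap velocities; positions: p0=16 p1=16; velocities now: v0=0 v1=2
Advance to t=2 (no further collisions before then); velocities: v0=0 v1=2; positions = 16 17

Answer: 16 17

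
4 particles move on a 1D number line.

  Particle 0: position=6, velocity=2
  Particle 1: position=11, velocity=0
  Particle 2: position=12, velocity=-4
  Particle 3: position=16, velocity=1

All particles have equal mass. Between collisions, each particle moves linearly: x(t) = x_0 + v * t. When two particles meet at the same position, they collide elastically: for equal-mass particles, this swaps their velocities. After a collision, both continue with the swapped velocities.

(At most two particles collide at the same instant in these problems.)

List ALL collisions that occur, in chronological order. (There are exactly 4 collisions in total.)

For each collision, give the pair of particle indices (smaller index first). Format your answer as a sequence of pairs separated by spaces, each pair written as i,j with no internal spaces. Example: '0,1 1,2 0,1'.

Collision at t=1/4: particles 1 and 2 swap velocities; positions: p0=13/2 p1=11 p2=11 p3=65/4; velocities now: v0=2 v1=-4 v2=0 v3=1
Collision at t=1: particles 0 and 1 swap velocities; positions: p0=8 p1=8 p2=11 p3=17; velocities now: v0=-4 v1=2 v2=0 v3=1
Collision at t=5/2: particles 1 and 2 swap velocities; positions: p0=2 p1=11 p2=11 p3=37/2; velocities now: v0=-4 v1=0 v2=2 v3=1
Collision at t=10: particles 2 and 3 swap velocities; positions: p0=-28 p1=11 p2=26 p3=26; velocities now: v0=-4 v1=0 v2=1 v3=2

Answer: 1,2 0,1 1,2 2,3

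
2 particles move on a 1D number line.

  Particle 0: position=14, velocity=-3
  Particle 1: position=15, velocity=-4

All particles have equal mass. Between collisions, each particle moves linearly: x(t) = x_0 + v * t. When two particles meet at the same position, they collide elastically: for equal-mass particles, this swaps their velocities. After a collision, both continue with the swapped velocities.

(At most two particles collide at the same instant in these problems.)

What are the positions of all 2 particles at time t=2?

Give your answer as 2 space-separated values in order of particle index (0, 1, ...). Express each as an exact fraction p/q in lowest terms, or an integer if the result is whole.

Answer: 7 8

Derivation:
Collision at t=1: particles 0 and 1 swap velocities; positions: p0=11 p1=11; velocities now: v0=-4 v1=-3
Advance to t=2 (no further collisions before then); velocities: v0=-4 v1=-3; positions = 7 8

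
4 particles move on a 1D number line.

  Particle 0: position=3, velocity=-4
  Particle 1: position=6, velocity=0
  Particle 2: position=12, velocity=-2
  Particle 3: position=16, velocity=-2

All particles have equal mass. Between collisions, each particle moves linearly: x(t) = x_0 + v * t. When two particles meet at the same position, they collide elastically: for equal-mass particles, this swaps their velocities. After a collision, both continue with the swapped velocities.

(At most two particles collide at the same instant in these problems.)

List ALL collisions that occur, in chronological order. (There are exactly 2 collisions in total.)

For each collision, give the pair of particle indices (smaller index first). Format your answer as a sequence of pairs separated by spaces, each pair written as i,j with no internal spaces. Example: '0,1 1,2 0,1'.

Collision at t=3: particles 1 and 2 swap velocities; positions: p0=-9 p1=6 p2=6 p3=10; velocities now: v0=-4 v1=-2 v2=0 v3=-2
Collision at t=5: particles 2 and 3 swap velocities; positions: p0=-17 p1=2 p2=6 p3=6; velocities now: v0=-4 v1=-2 v2=-2 v3=0

Answer: 1,2 2,3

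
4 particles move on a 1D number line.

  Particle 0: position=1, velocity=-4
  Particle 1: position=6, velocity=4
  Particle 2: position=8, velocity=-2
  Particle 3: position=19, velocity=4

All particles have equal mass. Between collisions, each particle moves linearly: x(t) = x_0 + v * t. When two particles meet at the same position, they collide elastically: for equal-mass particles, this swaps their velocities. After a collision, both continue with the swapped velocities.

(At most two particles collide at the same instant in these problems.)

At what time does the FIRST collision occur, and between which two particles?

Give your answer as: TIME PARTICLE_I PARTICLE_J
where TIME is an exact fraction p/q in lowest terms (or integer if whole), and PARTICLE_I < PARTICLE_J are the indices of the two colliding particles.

Answer: 1/3 1 2

Derivation:
Pair (0,1): pos 1,6 vel -4,4 -> not approaching (rel speed -8 <= 0)
Pair (1,2): pos 6,8 vel 4,-2 -> gap=2, closing at 6/unit, collide at t=1/3
Pair (2,3): pos 8,19 vel -2,4 -> not approaching (rel speed -6 <= 0)
Earliest collision: t=1/3 between 1 and 2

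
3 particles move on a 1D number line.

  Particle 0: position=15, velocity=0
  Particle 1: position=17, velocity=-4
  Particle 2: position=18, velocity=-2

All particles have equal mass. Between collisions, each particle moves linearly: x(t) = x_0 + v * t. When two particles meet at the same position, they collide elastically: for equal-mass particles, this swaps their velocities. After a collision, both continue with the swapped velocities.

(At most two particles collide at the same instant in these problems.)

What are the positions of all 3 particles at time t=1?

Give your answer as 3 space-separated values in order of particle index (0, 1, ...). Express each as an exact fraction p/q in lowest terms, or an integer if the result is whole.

Answer: 13 15 16

Derivation:
Collision at t=1/2: particles 0 and 1 swap velocities; positions: p0=15 p1=15 p2=17; velocities now: v0=-4 v1=0 v2=-2
Advance to t=1 (no further collisions before then); velocities: v0=-4 v1=0 v2=-2; positions = 13 15 16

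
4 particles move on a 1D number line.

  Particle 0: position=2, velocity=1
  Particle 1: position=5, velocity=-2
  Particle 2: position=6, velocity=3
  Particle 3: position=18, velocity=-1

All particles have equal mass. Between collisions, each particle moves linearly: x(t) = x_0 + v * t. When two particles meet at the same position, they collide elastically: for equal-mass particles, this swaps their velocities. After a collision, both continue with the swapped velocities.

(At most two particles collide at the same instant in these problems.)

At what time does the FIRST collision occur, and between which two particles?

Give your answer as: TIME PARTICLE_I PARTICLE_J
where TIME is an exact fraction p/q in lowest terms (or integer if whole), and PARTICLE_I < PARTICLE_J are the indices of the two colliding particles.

Pair (0,1): pos 2,5 vel 1,-2 -> gap=3, closing at 3/unit, collide at t=1
Pair (1,2): pos 5,6 vel -2,3 -> not approaching (rel speed -5 <= 0)
Pair (2,3): pos 6,18 vel 3,-1 -> gap=12, closing at 4/unit, collide at t=3
Earliest collision: t=1 between 0 and 1

Answer: 1 0 1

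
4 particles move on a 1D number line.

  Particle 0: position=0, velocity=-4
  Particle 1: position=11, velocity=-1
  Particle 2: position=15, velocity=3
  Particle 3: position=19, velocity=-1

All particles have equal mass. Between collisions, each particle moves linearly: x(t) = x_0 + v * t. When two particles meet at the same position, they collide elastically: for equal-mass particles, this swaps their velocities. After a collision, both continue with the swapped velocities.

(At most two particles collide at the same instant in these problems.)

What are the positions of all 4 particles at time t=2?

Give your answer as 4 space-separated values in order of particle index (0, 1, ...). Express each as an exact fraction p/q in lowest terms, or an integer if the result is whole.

Collision at t=1: particles 2 and 3 swap velocities; positions: p0=-4 p1=10 p2=18 p3=18; velocities now: v0=-4 v1=-1 v2=-1 v3=3
Advance to t=2 (no further collisions before then); velocities: v0=-4 v1=-1 v2=-1 v3=3; positions = -8 9 17 21

Answer: -8 9 17 21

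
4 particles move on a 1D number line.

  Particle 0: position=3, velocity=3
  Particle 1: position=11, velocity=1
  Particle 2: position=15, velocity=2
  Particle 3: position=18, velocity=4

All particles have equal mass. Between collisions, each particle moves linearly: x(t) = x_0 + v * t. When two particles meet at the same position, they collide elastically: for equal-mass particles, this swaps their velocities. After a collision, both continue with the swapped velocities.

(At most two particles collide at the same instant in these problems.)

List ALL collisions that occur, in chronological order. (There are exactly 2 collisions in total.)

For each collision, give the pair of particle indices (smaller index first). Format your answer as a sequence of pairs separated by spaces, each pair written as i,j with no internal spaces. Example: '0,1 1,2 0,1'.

Answer: 0,1 1,2

Derivation:
Collision at t=4: particles 0 and 1 swap velocities; positions: p0=15 p1=15 p2=23 p3=34; velocities now: v0=1 v1=3 v2=2 v3=4
Collision at t=12: particles 1 and 2 swap velocities; positions: p0=23 p1=39 p2=39 p3=66; velocities now: v0=1 v1=2 v2=3 v3=4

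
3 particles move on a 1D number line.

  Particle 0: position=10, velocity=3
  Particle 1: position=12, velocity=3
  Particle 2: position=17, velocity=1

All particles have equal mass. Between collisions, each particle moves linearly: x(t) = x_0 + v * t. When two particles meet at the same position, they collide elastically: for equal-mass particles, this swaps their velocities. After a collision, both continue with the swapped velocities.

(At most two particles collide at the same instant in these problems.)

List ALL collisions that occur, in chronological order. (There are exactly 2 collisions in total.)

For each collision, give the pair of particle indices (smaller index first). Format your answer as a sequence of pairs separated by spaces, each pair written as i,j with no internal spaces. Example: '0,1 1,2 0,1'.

Collision at t=5/2: particles 1 and 2 swap velocities; positions: p0=35/2 p1=39/2 p2=39/2; velocities now: v0=3 v1=1 v2=3
Collision at t=7/2: particles 0 and 1 swap velocities; positions: p0=41/2 p1=41/2 p2=45/2; velocities now: v0=1 v1=3 v2=3

Answer: 1,2 0,1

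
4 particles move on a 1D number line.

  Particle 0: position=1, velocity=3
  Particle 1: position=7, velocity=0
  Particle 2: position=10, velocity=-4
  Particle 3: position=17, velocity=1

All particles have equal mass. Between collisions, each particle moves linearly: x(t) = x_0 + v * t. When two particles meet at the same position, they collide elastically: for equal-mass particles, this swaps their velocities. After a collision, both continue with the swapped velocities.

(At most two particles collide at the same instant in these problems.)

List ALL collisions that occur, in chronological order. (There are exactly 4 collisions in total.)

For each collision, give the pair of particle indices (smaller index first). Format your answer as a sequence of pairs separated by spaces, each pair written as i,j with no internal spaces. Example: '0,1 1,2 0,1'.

Answer: 1,2 0,1 1,2 2,3

Derivation:
Collision at t=3/4: particles 1 and 2 swap velocities; positions: p0=13/4 p1=7 p2=7 p3=71/4; velocities now: v0=3 v1=-4 v2=0 v3=1
Collision at t=9/7: particles 0 and 1 swap velocities; positions: p0=34/7 p1=34/7 p2=7 p3=128/7; velocities now: v0=-4 v1=3 v2=0 v3=1
Collision at t=2: particles 1 and 2 swap velocities; positions: p0=2 p1=7 p2=7 p3=19; velocities now: v0=-4 v1=0 v2=3 v3=1
Collision at t=8: particles 2 and 3 swap velocities; positions: p0=-22 p1=7 p2=25 p3=25; velocities now: v0=-4 v1=0 v2=1 v3=3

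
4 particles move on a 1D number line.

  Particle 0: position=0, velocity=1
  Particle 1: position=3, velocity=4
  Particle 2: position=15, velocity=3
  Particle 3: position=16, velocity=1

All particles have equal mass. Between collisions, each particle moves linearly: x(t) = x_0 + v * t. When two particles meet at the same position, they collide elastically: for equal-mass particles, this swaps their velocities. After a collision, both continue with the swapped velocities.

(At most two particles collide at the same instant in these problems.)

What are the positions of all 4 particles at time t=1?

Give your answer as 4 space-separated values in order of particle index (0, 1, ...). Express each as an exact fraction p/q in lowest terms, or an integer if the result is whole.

Collision at t=1/2: particles 2 and 3 swap velocities; positions: p0=1/2 p1=5 p2=33/2 p3=33/2; velocities now: v0=1 v1=4 v2=1 v3=3
Advance to t=1 (no further collisions before then); velocities: v0=1 v1=4 v2=1 v3=3; positions = 1 7 17 18

Answer: 1 7 17 18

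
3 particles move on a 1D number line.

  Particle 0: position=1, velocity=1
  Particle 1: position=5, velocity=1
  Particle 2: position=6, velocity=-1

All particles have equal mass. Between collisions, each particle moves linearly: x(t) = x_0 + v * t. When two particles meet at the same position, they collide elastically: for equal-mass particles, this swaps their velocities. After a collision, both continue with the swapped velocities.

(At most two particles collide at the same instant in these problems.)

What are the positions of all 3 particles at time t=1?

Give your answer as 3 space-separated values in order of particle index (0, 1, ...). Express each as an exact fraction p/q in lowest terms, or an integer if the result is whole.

Collision at t=1/2: particles 1 and 2 swap velocities; positions: p0=3/2 p1=11/2 p2=11/2; velocities now: v0=1 v1=-1 v2=1
Advance to t=1 (no further collisions before then); velocities: v0=1 v1=-1 v2=1; positions = 2 5 6

Answer: 2 5 6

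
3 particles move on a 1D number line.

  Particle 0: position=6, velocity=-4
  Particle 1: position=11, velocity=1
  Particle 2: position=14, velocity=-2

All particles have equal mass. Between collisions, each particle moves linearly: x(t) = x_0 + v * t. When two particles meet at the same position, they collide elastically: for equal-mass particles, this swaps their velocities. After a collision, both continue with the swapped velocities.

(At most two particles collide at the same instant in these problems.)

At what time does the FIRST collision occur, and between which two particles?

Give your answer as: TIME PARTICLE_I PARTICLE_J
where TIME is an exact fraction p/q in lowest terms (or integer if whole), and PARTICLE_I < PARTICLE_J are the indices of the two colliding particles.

Answer: 1 1 2

Derivation:
Pair (0,1): pos 6,11 vel -4,1 -> not approaching (rel speed -5 <= 0)
Pair (1,2): pos 11,14 vel 1,-2 -> gap=3, closing at 3/unit, collide at t=1
Earliest collision: t=1 between 1 and 2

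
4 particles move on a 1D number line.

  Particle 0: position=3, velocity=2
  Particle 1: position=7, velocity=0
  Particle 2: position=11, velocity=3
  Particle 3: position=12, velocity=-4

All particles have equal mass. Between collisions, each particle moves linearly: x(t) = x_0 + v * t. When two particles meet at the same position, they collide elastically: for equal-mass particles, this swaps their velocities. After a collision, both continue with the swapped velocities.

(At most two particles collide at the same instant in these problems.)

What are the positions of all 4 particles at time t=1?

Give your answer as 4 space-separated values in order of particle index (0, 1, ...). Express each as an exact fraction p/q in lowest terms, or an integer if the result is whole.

Collision at t=1/7: particles 2 and 3 swap velocities; positions: p0=23/7 p1=7 p2=80/7 p3=80/7; velocities now: v0=2 v1=0 v2=-4 v3=3
Advance to t=1 (no further collisions before then); velocities: v0=2 v1=0 v2=-4 v3=3; positions = 5 7 8 14

Answer: 5 7 8 14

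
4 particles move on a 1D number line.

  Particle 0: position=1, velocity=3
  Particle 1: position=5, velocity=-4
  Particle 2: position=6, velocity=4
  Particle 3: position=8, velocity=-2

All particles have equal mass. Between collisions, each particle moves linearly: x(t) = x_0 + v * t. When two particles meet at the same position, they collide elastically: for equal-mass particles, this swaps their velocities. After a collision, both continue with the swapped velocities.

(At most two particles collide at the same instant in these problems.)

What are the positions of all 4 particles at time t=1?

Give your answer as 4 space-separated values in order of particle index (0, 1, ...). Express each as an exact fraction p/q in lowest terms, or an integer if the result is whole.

Answer: 1 4 6 10

Derivation:
Collision at t=1/3: particles 2 and 3 swap velocities; positions: p0=2 p1=11/3 p2=22/3 p3=22/3; velocities now: v0=3 v1=-4 v2=-2 v3=4
Collision at t=4/7: particles 0 and 1 swap velocities; positions: p0=19/7 p1=19/7 p2=48/7 p3=58/7; velocities now: v0=-4 v1=3 v2=-2 v3=4
Advance to t=1 (no further collisions before then); velocities: v0=-4 v1=3 v2=-2 v3=4; positions = 1 4 6 10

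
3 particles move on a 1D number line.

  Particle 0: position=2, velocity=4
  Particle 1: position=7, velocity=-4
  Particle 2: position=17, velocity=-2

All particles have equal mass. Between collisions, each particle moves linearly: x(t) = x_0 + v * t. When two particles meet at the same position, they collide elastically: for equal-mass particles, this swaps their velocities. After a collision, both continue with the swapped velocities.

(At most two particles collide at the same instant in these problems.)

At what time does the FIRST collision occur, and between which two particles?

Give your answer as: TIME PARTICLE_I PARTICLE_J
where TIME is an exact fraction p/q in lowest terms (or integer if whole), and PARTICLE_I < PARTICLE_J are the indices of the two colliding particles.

Pair (0,1): pos 2,7 vel 4,-4 -> gap=5, closing at 8/unit, collide at t=5/8
Pair (1,2): pos 7,17 vel -4,-2 -> not approaching (rel speed -2 <= 0)
Earliest collision: t=5/8 between 0 and 1

Answer: 5/8 0 1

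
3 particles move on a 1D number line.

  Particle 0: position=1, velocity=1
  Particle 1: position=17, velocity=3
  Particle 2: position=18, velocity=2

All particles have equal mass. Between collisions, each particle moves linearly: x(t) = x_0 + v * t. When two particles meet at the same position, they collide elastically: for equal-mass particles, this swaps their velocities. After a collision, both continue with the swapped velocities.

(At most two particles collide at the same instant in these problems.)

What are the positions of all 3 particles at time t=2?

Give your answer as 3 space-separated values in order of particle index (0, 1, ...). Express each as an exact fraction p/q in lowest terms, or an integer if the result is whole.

Collision at t=1: particles 1 and 2 swap velocities; positions: p0=2 p1=20 p2=20; velocities now: v0=1 v1=2 v2=3
Advance to t=2 (no further collisions before then); velocities: v0=1 v1=2 v2=3; positions = 3 22 23

Answer: 3 22 23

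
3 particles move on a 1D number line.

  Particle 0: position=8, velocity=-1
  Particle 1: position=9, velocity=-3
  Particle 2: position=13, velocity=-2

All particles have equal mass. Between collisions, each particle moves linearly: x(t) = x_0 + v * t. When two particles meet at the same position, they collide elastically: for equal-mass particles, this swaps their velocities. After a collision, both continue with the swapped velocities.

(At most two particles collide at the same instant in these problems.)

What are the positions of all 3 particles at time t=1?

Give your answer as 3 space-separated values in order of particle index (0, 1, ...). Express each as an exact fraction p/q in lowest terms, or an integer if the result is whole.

Answer: 6 7 11

Derivation:
Collision at t=1/2: particles 0 and 1 swap velocities; positions: p0=15/2 p1=15/2 p2=12; velocities now: v0=-3 v1=-1 v2=-2
Advance to t=1 (no further collisions before then); velocities: v0=-3 v1=-1 v2=-2; positions = 6 7 11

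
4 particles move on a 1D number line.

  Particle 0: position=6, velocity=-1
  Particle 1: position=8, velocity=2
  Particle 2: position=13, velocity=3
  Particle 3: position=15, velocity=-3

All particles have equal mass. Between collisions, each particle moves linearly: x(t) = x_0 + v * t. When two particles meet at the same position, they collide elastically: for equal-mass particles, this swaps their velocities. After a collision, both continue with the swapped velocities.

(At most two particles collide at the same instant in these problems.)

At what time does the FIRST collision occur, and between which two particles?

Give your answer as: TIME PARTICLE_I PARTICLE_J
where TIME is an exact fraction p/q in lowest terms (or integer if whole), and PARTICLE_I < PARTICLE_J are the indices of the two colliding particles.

Answer: 1/3 2 3

Derivation:
Pair (0,1): pos 6,8 vel -1,2 -> not approaching (rel speed -3 <= 0)
Pair (1,2): pos 8,13 vel 2,3 -> not approaching (rel speed -1 <= 0)
Pair (2,3): pos 13,15 vel 3,-3 -> gap=2, closing at 6/unit, collide at t=1/3
Earliest collision: t=1/3 between 2 and 3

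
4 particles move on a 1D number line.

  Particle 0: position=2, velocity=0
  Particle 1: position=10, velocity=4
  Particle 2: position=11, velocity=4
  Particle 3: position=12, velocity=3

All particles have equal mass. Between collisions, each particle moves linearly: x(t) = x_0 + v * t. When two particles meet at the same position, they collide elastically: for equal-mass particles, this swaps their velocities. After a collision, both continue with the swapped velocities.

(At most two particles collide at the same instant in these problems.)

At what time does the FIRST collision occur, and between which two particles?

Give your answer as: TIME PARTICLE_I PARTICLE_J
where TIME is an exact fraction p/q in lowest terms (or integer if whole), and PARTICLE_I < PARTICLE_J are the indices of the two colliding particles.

Pair (0,1): pos 2,10 vel 0,4 -> not approaching (rel speed -4 <= 0)
Pair (1,2): pos 10,11 vel 4,4 -> not approaching (rel speed 0 <= 0)
Pair (2,3): pos 11,12 vel 4,3 -> gap=1, closing at 1/unit, collide at t=1
Earliest collision: t=1 between 2 and 3

Answer: 1 2 3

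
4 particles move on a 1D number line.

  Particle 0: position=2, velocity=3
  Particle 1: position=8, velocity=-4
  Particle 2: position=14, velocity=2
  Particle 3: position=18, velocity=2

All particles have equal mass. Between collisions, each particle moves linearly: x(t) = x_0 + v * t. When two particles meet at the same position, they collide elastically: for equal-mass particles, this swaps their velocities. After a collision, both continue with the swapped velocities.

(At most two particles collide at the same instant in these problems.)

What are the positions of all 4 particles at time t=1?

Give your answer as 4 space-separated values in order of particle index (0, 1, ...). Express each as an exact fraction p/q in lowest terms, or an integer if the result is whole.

Answer: 4 5 16 20

Derivation:
Collision at t=6/7: particles 0 and 1 swap velocities; positions: p0=32/7 p1=32/7 p2=110/7 p3=138/7; velocities now: v0=-4 v1=3 v2=2 v3=2
Advance to t=1 (no further collisions before then); velocities: v0=-4 v1=3 v2=2 v3=2; positions = 4 5 16 20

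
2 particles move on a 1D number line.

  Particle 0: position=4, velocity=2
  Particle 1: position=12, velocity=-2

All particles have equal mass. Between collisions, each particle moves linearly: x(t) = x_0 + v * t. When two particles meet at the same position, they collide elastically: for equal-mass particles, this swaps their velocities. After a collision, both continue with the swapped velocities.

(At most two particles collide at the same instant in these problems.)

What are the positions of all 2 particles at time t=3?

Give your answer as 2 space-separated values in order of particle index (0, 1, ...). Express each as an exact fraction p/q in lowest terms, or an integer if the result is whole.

Answer: 6 10

Derivation:
Collision at t=2: particles 0 and 1 swap velocities; positions: p0=8 p1=8; velocities now: v0=-2 v1=2
Advance to t=3 (no further collisions before then); velocities: v0=-2 v1=2; positions = 6 10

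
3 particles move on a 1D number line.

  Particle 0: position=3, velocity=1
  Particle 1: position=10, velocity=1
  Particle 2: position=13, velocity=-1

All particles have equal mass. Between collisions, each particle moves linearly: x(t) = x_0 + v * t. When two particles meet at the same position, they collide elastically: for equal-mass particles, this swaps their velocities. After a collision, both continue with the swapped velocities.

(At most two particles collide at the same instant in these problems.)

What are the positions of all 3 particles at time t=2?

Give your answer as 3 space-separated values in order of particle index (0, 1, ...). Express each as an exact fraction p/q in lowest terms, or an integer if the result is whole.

Answer: 5 11 12

Derivation:
Collision at t=3/2: particles 1 and 2 swap velocities; positions: p0=9/2 p1=23/2 p2=23/2; velocities now: v0=1 v1=-1 v2=1
Advance to t=2 (no further collisions before then); velocities: v0=1 v1=-1 v2=1; positions = 5 11 12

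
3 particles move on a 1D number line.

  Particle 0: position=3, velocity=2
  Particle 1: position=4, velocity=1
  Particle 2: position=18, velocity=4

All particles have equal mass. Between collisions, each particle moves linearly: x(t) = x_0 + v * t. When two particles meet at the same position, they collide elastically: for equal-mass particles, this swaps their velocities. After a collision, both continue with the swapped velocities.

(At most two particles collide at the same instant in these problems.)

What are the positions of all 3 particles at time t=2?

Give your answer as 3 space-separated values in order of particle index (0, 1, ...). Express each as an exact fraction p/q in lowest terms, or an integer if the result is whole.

Collision at t=1: particles 0 and 1 swap velocities; positions: p0=5 p1=5 p2=22; velocities now: v0=1 v1=2 v2=4
Advance to t=2 (no further collisions before then); velocities: v0=1 v1=2 v2=4; positions = 6 7 26

Answer: 6 7 26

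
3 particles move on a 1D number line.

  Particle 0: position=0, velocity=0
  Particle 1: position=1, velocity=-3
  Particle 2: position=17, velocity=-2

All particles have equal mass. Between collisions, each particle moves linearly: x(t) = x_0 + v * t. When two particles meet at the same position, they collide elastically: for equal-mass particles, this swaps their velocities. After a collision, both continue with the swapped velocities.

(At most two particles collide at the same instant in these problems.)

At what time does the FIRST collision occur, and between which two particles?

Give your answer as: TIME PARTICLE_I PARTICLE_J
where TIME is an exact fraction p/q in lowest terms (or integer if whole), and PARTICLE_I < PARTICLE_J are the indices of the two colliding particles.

Answer: 1/3 0 1

Derivation:
Pair (0,1): pos 0,1 vel 0,-3 -> gap=1, closing at 3/unit, collide at t=1/3
Pair (1,2): pos 1,17 vel -3,-2 -> not approaching (rel speed -1 <= 0)
Earliest collision: t=1/3 between 0 and 1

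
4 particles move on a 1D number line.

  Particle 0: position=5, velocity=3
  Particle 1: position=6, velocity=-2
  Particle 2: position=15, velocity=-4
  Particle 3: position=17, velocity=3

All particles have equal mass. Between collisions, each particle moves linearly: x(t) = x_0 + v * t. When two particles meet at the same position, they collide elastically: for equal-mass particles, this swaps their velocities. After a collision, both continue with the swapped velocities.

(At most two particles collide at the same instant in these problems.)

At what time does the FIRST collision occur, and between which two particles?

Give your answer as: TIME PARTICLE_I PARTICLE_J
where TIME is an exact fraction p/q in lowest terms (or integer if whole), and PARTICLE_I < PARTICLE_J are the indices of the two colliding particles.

Pair (0,1): pos 5,6 vel 3,-2 -> gap=1, closing at 5/unit, collide at t=1/5
Pair (1,2): pos 6,15 vel -2,-4 -> gap=9, closing at 2/unit, collide at t=9/2
Pair (2,3): pos 15,17 vel -4,3 -> not approaching (rel speed -7 <= 0)
Earliest collision: t=1/5 between 0 and 1

Answer: 1/5 0 1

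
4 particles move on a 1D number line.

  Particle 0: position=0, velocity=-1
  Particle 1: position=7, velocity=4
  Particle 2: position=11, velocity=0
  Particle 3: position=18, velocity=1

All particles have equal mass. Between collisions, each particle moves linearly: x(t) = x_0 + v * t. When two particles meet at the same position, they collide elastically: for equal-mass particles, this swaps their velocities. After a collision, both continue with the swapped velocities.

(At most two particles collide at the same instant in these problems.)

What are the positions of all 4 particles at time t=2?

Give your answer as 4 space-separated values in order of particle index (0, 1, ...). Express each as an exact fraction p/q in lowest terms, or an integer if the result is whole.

Collision at t=1: particles 1 and 2 swap velocities; positions: p0=-1 p1=11 p2=11 p3=19; velocities now: v0=-1 v1=0 v2=4 v3=1
Advance to t=2 (no further collisions before then); velocities: v0=-1 v1=0 v2=4 v3=1; positions = -2 11 15 20

Answer: -2 11 15 20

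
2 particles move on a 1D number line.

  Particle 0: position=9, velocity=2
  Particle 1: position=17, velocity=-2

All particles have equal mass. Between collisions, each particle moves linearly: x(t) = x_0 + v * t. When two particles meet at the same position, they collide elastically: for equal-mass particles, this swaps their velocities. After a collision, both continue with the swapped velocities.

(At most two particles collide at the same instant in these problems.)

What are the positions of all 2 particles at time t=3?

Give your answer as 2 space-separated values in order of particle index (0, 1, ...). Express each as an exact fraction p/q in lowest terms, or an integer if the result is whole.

Collision at t=2: particles 0 and 1 swap velocities; positions: p0=13 p1=13; velocities now: v0=-2 v1=2
Advance to t=3 (no further collisions before then); velocities: v0=-2 v1=2; positions = 11 15

Answer: 11 15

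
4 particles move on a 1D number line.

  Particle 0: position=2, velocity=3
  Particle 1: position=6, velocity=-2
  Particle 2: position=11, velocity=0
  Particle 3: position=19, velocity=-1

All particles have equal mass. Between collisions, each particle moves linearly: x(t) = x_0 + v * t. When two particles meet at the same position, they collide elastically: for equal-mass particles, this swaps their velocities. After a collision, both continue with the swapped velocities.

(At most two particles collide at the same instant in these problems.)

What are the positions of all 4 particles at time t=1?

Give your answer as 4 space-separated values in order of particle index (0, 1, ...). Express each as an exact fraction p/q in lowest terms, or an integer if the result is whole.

Answer: 4 5 11 18

Derivation:
Collision at t=4/5: particles 0 and 1 swap velocities; positions: p0=22/5 p1=22/5 p2=11 p3=91/5; velocities now: v0=-2 v1=3 v2=0 v3=-1
Advance to t=1 (no further collisions before then); velocities: v0=-2 v1=3 v2=0 v3=-1; positions = 4 5 11 18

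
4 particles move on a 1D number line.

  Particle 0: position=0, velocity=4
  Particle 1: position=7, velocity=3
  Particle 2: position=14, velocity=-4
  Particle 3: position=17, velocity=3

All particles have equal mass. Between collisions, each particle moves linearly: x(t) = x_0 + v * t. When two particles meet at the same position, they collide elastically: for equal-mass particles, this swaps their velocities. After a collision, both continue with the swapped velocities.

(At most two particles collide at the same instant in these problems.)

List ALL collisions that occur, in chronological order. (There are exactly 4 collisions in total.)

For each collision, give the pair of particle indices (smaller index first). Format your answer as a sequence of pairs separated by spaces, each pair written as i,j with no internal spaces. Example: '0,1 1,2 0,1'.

Answer: 1,2 0,1 1,2 2,3

Derivation:
Collision at t=1: particles 1 and 2 swap velocities; positions: p0=4 p1=10 p2=10 p3=20; velocities now: v0=4 v1=-4 v2=3 v3=3
Collision at t=7/4: particles 0 and 1 swap velocities; positions: p0=7 p1=7 p2=49/4 p3=89/4; velocities now: v0=-4 v1=4 v2=3 v3=3
Collision at t=7: particles 1 and 2 swap velocities; positions: p0=-14 p1=28 p2=28 p3=38; velocities now: v0=-4 v1=3 v2=4 v3=3
Collision at t=17: particles 2 and 3 swap velocities; positions: p0=-54 p1=58 p2=68 p3=68; velocities now: v0=-4 v1=3 v2=3 v3=4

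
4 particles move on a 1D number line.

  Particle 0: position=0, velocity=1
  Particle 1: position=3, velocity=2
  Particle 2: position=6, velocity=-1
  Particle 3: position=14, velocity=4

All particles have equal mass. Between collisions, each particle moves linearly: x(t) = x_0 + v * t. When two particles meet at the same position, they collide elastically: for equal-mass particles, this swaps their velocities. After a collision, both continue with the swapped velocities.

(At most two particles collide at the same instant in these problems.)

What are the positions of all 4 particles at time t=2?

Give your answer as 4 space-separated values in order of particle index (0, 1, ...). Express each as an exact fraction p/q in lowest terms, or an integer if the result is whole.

Collision at t=1: particles 1 and 2 swap velocities; positions: p0=1 p1=5 p2=5 p3=18; velocities now: v0=1 v1=-1 v2=2 v3=4
Advance to t=2 (no further collisions before then); velocities: v0=1 v1=-1 v2=2 v3=4; positions = 2 4 7 22

Answer: 2 4 7 22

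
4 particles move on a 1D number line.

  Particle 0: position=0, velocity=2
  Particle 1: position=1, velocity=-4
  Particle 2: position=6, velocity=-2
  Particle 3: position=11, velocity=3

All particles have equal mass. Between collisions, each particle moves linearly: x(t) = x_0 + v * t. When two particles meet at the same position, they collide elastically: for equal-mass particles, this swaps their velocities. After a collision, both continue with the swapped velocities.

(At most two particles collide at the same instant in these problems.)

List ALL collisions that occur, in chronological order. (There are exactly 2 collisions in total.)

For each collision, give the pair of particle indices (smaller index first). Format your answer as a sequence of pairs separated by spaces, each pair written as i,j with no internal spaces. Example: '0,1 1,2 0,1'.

Answer: 0,1 1,2

Derivation:
Collision at t=1/6: particles 0 and 1 swap velocities; positions: p0=1/3 p1=1/3 p2=17/3 p3=23/2; velocities now: v0=-4 v1=2 v2=-2 v3=3
Collision at t=3/2: particles 1 and 2 swap velocities; positions: p0=-5 p1=3 p2=3 p3=31/2; velocities now: v0=-4 v1=-2 v2=2 v3=3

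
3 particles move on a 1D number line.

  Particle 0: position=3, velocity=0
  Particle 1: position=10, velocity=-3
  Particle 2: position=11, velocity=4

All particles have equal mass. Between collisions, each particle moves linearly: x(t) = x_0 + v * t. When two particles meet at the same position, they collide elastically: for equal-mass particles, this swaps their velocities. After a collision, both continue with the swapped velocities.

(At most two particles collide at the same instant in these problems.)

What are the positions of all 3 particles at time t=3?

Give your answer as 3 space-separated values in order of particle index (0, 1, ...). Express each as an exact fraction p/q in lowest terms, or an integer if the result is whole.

Answer: 1 3 23

Derivation:
Collision at t=7/3: particles 0 and 1 swap velocities; positions: p0=3 p1=3 p2=61/3; velocities now: v0=-3 v1=0 v2=4
Advance to t=3 (no further collisions before then); velocities: v0=-3 v1=0 v2=4; positions = 1 3 23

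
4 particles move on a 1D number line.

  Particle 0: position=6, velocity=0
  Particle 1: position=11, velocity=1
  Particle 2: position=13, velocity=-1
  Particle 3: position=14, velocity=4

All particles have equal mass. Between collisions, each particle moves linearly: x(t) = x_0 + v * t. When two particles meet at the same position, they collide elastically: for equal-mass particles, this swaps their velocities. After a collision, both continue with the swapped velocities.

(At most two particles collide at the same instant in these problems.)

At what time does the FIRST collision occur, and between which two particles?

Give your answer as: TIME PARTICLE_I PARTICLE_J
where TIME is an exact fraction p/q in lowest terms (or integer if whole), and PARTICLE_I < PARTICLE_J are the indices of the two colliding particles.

Pair (0,1): pos 6,11 vel 0,1 -> not approaching (rel speed -1 <= 0)
Pair (1,2): pos 11,13 vel 1,-1 -> gap=2, closing at 2/unit, collide at t=1
Pair (2,3): pos 13,14 vel -1,4 -> not approaching (rel speed -5 <= 0)
Earliest collision: t=1 between 1 and 2

Answer: 1 1 2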